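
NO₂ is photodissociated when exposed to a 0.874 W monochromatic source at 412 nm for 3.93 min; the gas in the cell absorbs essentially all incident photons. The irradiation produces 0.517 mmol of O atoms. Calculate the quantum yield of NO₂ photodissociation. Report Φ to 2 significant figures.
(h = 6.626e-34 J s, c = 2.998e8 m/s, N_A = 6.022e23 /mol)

Product: 0.517 mmol = 5.17e-4 mol.
Photon energy at 412 nm: hc/λ = (6.626e-34)(2.998e8)/(412e-9) = 4.822e-19 J.
Energy delivered: (0.874 W)(235.8 s) = 206.1 J.
Photons incident: 206.1 / 4.822e-19 = 4.274e20, i.e. 4.274e20/6.022e23 = 7.097e-4 mol.
Φ = 5.17e-4 mol / 7.097e-4 mol photons = 0.73.

Φ = 0.73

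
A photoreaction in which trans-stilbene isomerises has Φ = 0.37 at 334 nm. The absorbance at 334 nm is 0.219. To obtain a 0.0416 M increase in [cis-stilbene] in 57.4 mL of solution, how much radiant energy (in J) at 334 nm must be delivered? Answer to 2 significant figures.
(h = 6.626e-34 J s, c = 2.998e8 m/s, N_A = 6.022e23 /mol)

5800 J

Product: (0.0416 M)(0.0574 L) = 0.002388 mol.
Photons that must be absorbed: 0.002388 / 0.37 = 0.006454 mol.
Fraction absorbed: 1 − 10^(−0.219) = 0.3961.
Incident photons needed: 0.006454 / 0.3961 = 0.01629 mol.
Photon energy: hc/λ = 5.948e-19 J; per mole, 3.582e5 J mol⁻¹.
Energy required: 0.01629 × 3.582e5 = 5800 J.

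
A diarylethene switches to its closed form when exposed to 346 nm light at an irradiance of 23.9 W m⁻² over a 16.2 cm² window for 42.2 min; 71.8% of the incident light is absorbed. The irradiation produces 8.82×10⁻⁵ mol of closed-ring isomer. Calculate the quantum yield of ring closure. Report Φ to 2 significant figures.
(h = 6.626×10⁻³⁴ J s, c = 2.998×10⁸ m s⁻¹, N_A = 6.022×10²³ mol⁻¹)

Photon energy at 346 nm: hc/λ = (6.626×10⁻³⁴)(2.998×10⁸)/(346×10⁻⁹) = 5.741×10⁻¹⁹ J.
Energy delivered: (23.9 W m⁻²)(16.2×10⁻⁴ m²)(2532 s) = 98.03 J.
Photons incident: 98.03 / 5.741×10⁻¹⁹ = 1.708×10²⁰, i.e. 1.708×10²⁰/6.022×10²³ = 2.836×10⁻⁴ mol.
Photons absorbed: 0.718 × 2.836×10⁻⁴ = 2.036×10⁻⁴ mol.
Φ = 8.82×10⁻⁵ mol / 2.036×10⁻⁴ mol photons = 0.43.

Φ = 0.43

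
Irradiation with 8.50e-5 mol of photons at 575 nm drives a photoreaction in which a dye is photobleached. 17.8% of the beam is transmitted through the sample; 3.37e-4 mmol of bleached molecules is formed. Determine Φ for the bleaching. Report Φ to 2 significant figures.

Product: 3.37e-4 mmol = 3.37e-7 mol.
Fraction absorbed: 1 − 17.8/100 = 0.8220.
Photons absorbed: 0.8220 × 8.50e-5 = 6.987e-5 mol.
Φ = 3.37e-7 mol / 6.987e-5 mol photons = 0.0048.

Φ = 0.0048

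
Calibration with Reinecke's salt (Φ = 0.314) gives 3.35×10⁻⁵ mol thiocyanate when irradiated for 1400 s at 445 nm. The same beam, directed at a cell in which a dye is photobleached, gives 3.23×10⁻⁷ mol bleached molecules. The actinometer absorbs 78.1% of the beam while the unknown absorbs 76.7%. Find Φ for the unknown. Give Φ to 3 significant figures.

Photons absorbed by the actinometer: 3.35×10⁻⁵ / 0.314 = 1.067×10⁻⁴ mol.
Incident flux: 1.067×10⁻⁴ / 0.781 = 1.366×10⁻⁴ einstein.
Absorbed by unknown: 0.767 × 1.366×10⁻⁴ = 1.048×10⁻⁴ mol.
Φ(unknown) = 3.23×10⁻⁷ / 1.048×10⁻⁴ = 0.00308.

Φ = 0.00308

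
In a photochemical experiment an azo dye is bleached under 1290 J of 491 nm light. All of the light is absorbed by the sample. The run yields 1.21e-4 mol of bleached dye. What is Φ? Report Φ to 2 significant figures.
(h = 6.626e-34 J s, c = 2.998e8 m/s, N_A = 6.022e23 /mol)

Φ = 0.023

Photon energy at 491 nm: hc/λ = (6.626e-34)(2.998e8)/(491e-9) = 4.046e-19 J.
Photons incident: 1290 / 4.046e-19 = 3.188e21, i.e. 3.188e21/6.022e23 = 0.005294 mol.
Φ = 1.21e-4 mol / 0.005294 mol photons = 0.023.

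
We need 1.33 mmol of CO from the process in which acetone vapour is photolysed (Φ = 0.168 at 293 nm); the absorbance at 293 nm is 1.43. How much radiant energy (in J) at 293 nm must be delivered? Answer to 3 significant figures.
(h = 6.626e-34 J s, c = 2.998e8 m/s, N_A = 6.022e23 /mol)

Product: 1.33 mmol = 0.00133 mol.
Photons that must be absorbed: 0.00133 / 0.168 = 0.007917 mol.
Fraction absorbed: 1 − 10^(−1.43) = 0.9628.
Incident photons needed: 0.007917 / 0.9628 = 0.008223 mol.
Photon energy: hc/λ = 6.780e-19 J; per mole, 4.083e5 J mol⁻¹.
Energy required: 0.008223 × 4.083e5 = 3360 J.

3360 J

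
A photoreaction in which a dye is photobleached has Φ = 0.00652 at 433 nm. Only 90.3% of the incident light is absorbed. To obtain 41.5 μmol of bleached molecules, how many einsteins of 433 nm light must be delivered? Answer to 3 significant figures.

0.00705 einstein

Product: 41.5 μmol = 4.15e-5 mol.
Photons that must be absorbed: 4.15e-5 / 0.00652 = 0.006365 mol.
Incident photons needed: 0.006365 / 0.903 = 0.007049 mol.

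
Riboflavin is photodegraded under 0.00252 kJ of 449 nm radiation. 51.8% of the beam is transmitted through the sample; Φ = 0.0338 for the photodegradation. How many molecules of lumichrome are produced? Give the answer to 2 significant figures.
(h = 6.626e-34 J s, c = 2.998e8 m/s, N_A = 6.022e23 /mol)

9.3e16 molecules

Photon energy at 449 nm: hc/λ = (6.626e-34)(2.998e8)/(449e-9) = 4.424e-19 J.
Incident energy: 0.00252 kJ = 2.52 J.
Photons incident: 2.52 / 4.424e-19 = 5.696e18, i.e. 5.696e18/6.022e23 = 9.459e-6 mol.
Fraction absorbed: 1 − 51.8/100 = 0.4820.
Photons absorbed: 0.4820 × 9.459e-6 = 4.559e-6 mol.
Product: Φ × n_abs = 0.0338 × 4.559e-6 = 1.541e-7 mol.
As a count: 1.541e-7 × 6.022e23 = 9.3e16.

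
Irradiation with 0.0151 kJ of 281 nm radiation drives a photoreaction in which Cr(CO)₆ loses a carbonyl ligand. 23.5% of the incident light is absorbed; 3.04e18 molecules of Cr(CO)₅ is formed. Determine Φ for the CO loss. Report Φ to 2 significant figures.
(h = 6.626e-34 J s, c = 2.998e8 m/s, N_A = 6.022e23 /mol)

Φ = 0.61

Product: 3.04e18 / 6.022e23 = 5.048e-6 mol.
Photon energy at 281 nm: hc/λ = (6.626e-34)(2.998e8)/(281e-9) = 7.069e-19 J.
Incident energy: 0.0151 kJ = 15.1 J.
Photons incident: 15.1 / 7.069e-19 = 2.136e19, i.e. 2.136e19/6.022e23 = 3.547e-5 mol.
Photons absorbed: 0.235 × 3.547e-5 = 8.335e-6 mol.
Φ = 5.048e-6 mol / 8.335e-6 mol photons = 0.61.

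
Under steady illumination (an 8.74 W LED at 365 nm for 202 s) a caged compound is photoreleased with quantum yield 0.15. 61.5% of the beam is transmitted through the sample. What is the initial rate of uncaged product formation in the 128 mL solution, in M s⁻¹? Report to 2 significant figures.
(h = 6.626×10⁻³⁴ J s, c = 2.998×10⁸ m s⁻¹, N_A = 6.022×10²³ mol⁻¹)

1.2×10⁻⁵ M s⁻¹

Photon energy at 365 nm: hc/λ = (6.626×10⁻³⁴)(2.998×10⁸)/(365×10⁻⁹) = 5.442×10⁻¹⁹ J.
Energy delivered: (8.74 W)(202 s) = 1765 J.
Photons incident: 1765 / 5.442×10⁻¹⁹ = 3.243×10²¹, i.e. 3.243×10²¹/6.022×10²³ = 0.005385 mol.
Fraction absorbed: 1 − 61.5/100 = 0.3850.
Photons absorbed: 0.3850 × 0.005385 = 0.002073 mol.
Product formed: 0.15 × 0.002073 = 3.110×10⁻⁴ mol.
Rate: 3.110×10⁻⁴ mol / (202 s × 0.128 L) = 1.2×10⁻⁵ M s⁻¹.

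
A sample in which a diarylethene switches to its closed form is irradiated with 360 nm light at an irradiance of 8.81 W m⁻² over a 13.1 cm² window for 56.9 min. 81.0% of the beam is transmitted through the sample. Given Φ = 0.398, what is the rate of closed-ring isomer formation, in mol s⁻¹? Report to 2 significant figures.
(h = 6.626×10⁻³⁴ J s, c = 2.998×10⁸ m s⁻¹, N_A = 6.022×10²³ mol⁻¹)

2.6×10⁻⁹ mol s⁻¹

Photon energy at 360 nm: hc/λ = (6.626×10⁻³⁴)(2.998×10⁸)/(360×10⁻⁹) = 5.518×10⁻¹⁹ J.
Energy delivered: (8.81 W m⁻²)(13.1×10⁻⁴ m²)(3414 s) = 39.40 J.
Photons incident: 39.40 / 5.518×10⁻¹⁹ = 7.140×10¹⁹, i.e. 7.140×10¹⁹/6.022×10²³ = 1.186×10⁻⁴ mol.
Fraction absorbed: 1 − 81.0/100 = 0.1900.
Photons absorbed: 0.1900 × 1.186×10⁻⁴ = 2.253×10⁻⁵ mol.
Product formed: 0.398 × 2.253×10⁻⁵ = 8.967×10⁻⁶ mol.
Rate: 8.967×10⁻⁶ / 3414 s = 2.6×10⁻⁹ mol s⁻¹.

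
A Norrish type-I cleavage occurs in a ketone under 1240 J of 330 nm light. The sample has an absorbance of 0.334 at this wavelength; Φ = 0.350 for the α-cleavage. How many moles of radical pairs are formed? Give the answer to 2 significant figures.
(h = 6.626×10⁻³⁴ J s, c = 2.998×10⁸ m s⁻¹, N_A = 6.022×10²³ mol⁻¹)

Photon energy at 330 nm: hc/λ = (6.626×10⁻³⁴)(2.998×10⁸)/(330×10⁻⁹) = 6.020×10⁻¹⁹ J.
Photons incident: 1240 / 6.020×10⁻¹⁹ = 2.060×10²¹, i.e. 2.060×10²¹/6.022×10²³ = 0.003421 mol.
Fraction absorbed: 1 − 10^(−0.334) = 0.5366.
Photons absorbed: 0.5366 × 0.003421 = 0.001836 mol.
Product: Φ × n_abs = 0.350 × 0.001836 = 6.426×10⁻⁴ mol.

6.4×10⁻⁴ mol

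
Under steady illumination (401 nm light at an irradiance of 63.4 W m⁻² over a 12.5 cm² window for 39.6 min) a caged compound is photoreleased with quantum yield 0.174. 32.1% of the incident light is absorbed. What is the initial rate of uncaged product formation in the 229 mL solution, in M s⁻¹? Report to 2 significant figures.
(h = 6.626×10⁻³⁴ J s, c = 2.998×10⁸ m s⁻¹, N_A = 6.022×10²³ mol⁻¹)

Photon energy at 401 nm: hc/λ = (6.626×10⁻³⁴)(2.998×10⁸)/(401×10⁻⁹) = 4.954×10⁻¹⁹ J.
Energy delivered: (63.4 W m⁻²)(12.5×10⁻⁴ m²)(2376 s) = 188.3 J.
Photons incident: 188.3 / 4.954×10⁻¹⁹ = 3.801×10²⁰, i.e. 3.801×10²⁰/6.022×10²³ = 6.312×10⁻⁴ mol.
Photons absorbed: 0.321 × 6.312×10⁻⁴ = 2.026×10⁻⁴ mol.
Product formed: 0.174 × 2.026×10⁻⁴ = 3.525×10⁻⁵ mol.
Rate: 3.525×10⁻⁵ mol / (2376 s × 0.229 L) = 6.5×10⁻⁸ M s⁻¹.

6.5×10⁻⁸ M s⁻¹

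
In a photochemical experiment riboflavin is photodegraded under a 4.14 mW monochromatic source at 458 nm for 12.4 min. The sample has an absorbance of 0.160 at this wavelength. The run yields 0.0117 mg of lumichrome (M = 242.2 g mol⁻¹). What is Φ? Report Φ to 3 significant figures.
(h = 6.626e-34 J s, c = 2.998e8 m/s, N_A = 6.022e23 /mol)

Φ = 0.0133

Product: 0.0117 mg / 242.2 g mol⁻¹ = 4.831e-8 mol.
Photon energy at 458 nm: hc/λ = (6.626e-34)(2.998e8)/(458e-9) = 4.337e-19 J.
Energy delivered: (4.14 mW)(744 s) = 3.080 J.
Photons incident: 3.080 / 4.337e-19 = 7.102e18, i.e. 7.102e18/6.022e23 = 1.179e-5 mol.
Fraction absorbed: 1 − 10^(−0.160) = 0.3082.
Photons absorbed: 0.3082 × 1.179e-5 = 3.634e-6 mol.
Φ = 4.831e-8 mol / 3.634e-6 mol photons = 0.0133.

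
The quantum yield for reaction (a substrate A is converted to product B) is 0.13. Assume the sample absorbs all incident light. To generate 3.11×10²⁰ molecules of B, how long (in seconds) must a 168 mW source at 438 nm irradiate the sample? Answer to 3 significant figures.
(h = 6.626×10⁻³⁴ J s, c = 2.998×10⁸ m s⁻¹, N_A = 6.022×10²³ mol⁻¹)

t ≈ 6460 s

Product: 3.11×10²⁰ / 6.022×10²³ = 5.164×10⁻⁴ mol.
Photons that must be absorbed: 5.164×10⁻⁴ / 0.13 = 0.003972 mol.
Photon energy: hc/λ = 4.535×10⁻¹⁹ J; per mole, 2.731×10⁵ J mol⁻¹.
Energy required: 0.003972 × 2.731×10⁵ = 1085 J.
Time: 1085 J / 0.168 W = 6460 s.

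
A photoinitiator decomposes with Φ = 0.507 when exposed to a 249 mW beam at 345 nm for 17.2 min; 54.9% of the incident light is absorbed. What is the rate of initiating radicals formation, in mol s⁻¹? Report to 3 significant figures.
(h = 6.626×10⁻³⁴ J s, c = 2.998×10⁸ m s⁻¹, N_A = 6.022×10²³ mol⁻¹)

Photon energy at 345 nm: hc/λ = (6.626×10⁻³⁴)(2.998×10⁸)/(345×10⁻⁹) = 5.758×10⁻¹⁹ J.
Energy delivered: (249 mW)(1032 s) = 257.0 J.
Photons incident: 257.0 / 5.758×10⁻¹⁹ = 4.463×10²⁰, i.e. 4.463×10²⁰/6.022×10²³ = 7.411×10⁻⁴ mol.
Photons absorbed: 0.549 × 7.411×10⁻⁴ = 4.069×10⁻⁴ mol.
Product formed: 0.507 × 4.069×10⁻⁴ = 2.063×10⁻⁴ mol.
Rate: 2.063×10⁻⁴ / 1032 s = 2.00×10⁻⁷ mol s⁻¹.

2.00×10⁻⁷ mol s⁻¹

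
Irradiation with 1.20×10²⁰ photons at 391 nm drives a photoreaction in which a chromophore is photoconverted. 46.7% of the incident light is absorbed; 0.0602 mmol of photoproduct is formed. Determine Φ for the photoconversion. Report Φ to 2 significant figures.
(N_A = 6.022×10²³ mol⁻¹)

Product: 0.0602 mmol = 6.02×10⁻⁵ mol.
Moles of photons: 1.20×10²⁰ / 6.022×10²³ = 1.993×10⁻⁴ mol.
Photons absorbed: 0.467 × 1.993×10⁻⁴ = 9.307×10⁻⁵ mol.
Φ = 6.02×10⁻⁵ mol / 9.307×10⁻⁵ mol photons = 0.65.

Φ = 0.65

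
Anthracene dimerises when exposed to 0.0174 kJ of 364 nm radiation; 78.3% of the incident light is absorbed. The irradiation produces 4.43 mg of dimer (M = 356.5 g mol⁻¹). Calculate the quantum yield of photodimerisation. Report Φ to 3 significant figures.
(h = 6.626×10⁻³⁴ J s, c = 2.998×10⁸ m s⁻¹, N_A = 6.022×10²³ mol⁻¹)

Product: 4.43 mg / 356.5 g mol⁻¹ = 1.243×10⁻⁵ mol.
Photon energy at 364 nm: hc/λ = (6.626×10⁻³⁴)(2.998×10⁸)/(364×10⁻⁹) = 5.457×10⁻¹⁹ J.
Incident energy: 0.0174 kJ = 17.4 J.
Photons incident: 17.4 / 5.457×10⁻¹⁹ = 3.189×10¹⁹, i.e. 3.189×10¹⁹/6.022×10²³ = 5.296×10⁻⁵ mol.
Photons absorbed: 0.783 × 5.296×10⁻⁵ = 4.147×10⁻⁵ mol.
Φ = 1.243×10⁻⁵ mol / 4.147×10⁻⁵ mol photons = 0.300.

Φ = 0.300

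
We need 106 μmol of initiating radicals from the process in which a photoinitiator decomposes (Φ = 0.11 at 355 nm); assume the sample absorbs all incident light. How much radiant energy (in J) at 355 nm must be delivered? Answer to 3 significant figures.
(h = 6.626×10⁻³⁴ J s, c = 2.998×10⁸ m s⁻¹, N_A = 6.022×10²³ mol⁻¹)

325 J

Product: 106 μmol = 1.06×10⁻⁴ mol.
Photons that must be absorbed: 1.06×10⁻⁴ / 0.11 = 9.636×10⁻⁴ mol.
Photon energy: hc/λ = 5.596×10⁻¹⁹ J; per mole, 3.370×10⁵ J mol⁻¹.
Energy required: 9.636×10⁻⁴ × 3.370×10⁵ = 325 J.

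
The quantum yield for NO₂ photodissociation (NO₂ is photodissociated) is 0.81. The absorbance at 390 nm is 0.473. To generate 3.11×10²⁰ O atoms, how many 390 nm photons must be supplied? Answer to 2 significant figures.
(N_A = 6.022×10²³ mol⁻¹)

5.8×10²⁰ photons

Product: 3.11×10²⁰ / 6.022×10²³ = 5.164×10⁻⁴ mol.
Photons that must be absorbed: 5.164×10⁻⁴ / 0.81 = 6.375×10⁻⁴ mol.
Fraction absorbed: 1 − 10^(−0.473) = 0.6635.
Incident photons needed: 6.375×10⁻⁴ / 0.6635 = 9.608×10⁻⁴ mol.
Photon count: 9.608×10⁻⁴ × 6.022×10²³ = 5.8×10²⁰.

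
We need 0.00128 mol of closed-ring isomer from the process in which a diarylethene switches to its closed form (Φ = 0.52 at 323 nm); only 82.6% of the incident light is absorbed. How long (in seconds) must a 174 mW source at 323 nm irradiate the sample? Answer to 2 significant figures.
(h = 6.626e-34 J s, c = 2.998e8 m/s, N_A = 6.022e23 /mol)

Photons that must be absorbed: 0.00128 / 0.52 = 0.002462 mol.
Incident photons needed: 0.002462 / 0.826 = 0.002981 mol.
Photon energy: hc/λ = 6.150e-19 J; per mole, 3.704e5 J mol⁻¹.
Energy required: 0.002981 × 3.704e5 = 1104 J.
Time: 1104 J / 0.174 W = 6300 s.

t ≈ 6300 s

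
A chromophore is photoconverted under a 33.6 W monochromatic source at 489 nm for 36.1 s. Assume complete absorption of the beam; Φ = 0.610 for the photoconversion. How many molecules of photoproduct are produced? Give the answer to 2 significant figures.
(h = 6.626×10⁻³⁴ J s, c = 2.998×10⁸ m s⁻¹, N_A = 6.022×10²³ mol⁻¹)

Photon energy at 489 nm: hc/λ = (6.626×10⁻³⁴)(2.998×10⁸)/(489×10⁻⁹) = 4.062×10⁻¹⁹ J.
Energy delivered: (33.6 W)(36.1 s) = 1213 J.
Photons incident: 1213 / 4.062×10⁻¹⁹ = 2.986×10²¹, i.e. 2.986×10²¹/6.022×10²³ = 0.004958 mol.
Product: Φ × n_abs = 0.610 × 0.004958 = 0.003024 mol.
As a count: 0.003024 × 6.022×10²³ = 1.8×10²¹.

1.8×10²¹ molecules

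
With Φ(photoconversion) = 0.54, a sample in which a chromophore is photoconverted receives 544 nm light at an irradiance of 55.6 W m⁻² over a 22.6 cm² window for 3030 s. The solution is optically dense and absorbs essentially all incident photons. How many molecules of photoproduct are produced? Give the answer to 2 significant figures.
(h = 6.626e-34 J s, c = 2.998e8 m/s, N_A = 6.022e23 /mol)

Photon energy at 544 nm: hc/λ = (6.626e-34)(2.998e8)/(544e-9) = 3.652e-19 J.
Energy delivered: (55.6 W m⁻²)(22.6e-4 m²)(3030 s) = 380.7 J.
Photons incident: 380.7 / 3.652e-19 = 1.042e21, i.e. 1.042e21/6.022e23 = 0.001730 mol.
Product: Φ × n_abs = 0.54 × 0.001730 = 9.342e-4 mol.
As a count: 9.342e-4 × 6.022e23 = 5.6e20.

5.6e20 molecules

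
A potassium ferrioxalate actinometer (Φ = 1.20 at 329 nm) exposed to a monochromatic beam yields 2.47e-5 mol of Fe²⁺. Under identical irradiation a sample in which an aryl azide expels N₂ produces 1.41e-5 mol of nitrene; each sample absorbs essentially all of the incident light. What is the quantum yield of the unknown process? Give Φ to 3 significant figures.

Photons absorbed by the actinometer: 2.47e-5 / 1.20 = 2.058e-5 mol.
Φ(unknown) = 1.41e-5 / 2.058e-5 = 0.685.

Φ = 0.685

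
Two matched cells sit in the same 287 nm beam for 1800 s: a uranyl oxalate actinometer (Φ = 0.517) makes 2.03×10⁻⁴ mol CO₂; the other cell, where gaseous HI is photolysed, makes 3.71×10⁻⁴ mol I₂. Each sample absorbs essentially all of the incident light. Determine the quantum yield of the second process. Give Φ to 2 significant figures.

Φ = 0.94

Photons absorbed by the actinometer: 2.03×10⁻⁴ / 0.517 = 3.926×10⁻⁴ mol.
Φ(unknown) = 3.71×10⁻⁴ / 3.926×10⁻⁴ = 0.94.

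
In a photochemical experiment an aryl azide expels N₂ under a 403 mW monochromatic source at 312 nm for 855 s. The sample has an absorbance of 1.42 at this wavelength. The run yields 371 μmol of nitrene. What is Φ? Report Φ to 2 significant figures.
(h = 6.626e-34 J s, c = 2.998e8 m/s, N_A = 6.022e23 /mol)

Φ = 0.43

Product: 371 μmol = 3.71e-4 mol.
Photon energy at 312 nm: hc/λ = (6.626e-34)(2.998e8)/(312e-9) = 6.367e-19 J.
Energy delivered: (403 mW)(855 s) = 344.6 J.
Photons incident: 344.6 / 6.367e-19 = 5.412e20, i.e. 5.412e20/6.022e23 = 8.987e-4 mol.
Fraction absorbed: 1 − 10^(−1.42) = 0.9620.
Photons absorbed: 0.9620 × 8.987e-4 = 8.645e-4 mol.
Φ = 3.71e-4 mol / 8.645e-4 mol photons = 0.43.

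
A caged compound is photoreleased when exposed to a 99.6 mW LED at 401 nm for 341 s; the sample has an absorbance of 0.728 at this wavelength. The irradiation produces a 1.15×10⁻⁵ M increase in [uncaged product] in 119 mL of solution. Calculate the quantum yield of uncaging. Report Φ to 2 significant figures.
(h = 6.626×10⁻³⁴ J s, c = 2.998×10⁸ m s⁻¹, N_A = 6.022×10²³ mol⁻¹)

Φ = 0.015

Product: (1.15×10⁻⁵ M)(0.119 L) = 1.369×10⁻⁶ mol.
Photon energy at 401 nm: hc/λ = (6.626×10⁻³⁴)(2.998×10⁸)/(401×10⁻⁹) = 4.954×10⁻¹⁹ J.
Energy delivered: (99.6 mW)(341 s) = 33.96 J.
Photons incident: 33.96 / 4.954×10⁻¹⁹ = 6.855×10¹⁹, i.e. 6.855×10¹⁹/6.022×10²³ = 1.138×10⁻⁴ mol.
Fraction absorbed: 1 − 10^(−0.728) = 0.8129.
Photons absorbed: 0.8129 × 1.138×10⁻⁴ = 9.251×10⁻⁵ mol.
Φ = 1.369×10⁻⁶ mol / 9.251×10⁻⁵ mol photons = 0.015.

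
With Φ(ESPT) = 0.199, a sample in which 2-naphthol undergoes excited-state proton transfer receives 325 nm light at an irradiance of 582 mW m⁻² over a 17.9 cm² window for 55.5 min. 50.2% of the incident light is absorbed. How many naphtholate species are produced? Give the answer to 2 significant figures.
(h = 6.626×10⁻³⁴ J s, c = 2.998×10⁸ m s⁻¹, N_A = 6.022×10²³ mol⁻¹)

Photon energy at 325 nm: hc/λ = (6.626×10⁻³⁴)(2.998×10⁸)/(325×10⁻⁹) = 6.112×10⁻¹⁹ J.
Energy delivered: (582 mW m⁻²)(17.9×10⁻⁴ m²)(3330 s) = 3.469 J.
Photons incident: 3.469 / 6.112×10⁻¹⁹ = 5.676×10¹⁸, i.e. 5.676×10¹⁸/6.022×10²³ = 9.425×10⁻⁶ mol.
Photons absorbed: 0.502 × 9.425×10⁻⁶ = 4.731×10⁻⁶ mol.
Product: Φ × n_abs = 0.199 × 4.731×10⁻⁶ = 9.415×10⁻⁷ mol.
As a count: 9.415×10⁻⁷ × 6.022×10²³ = 5.7×10¹⁷.

5.7×10¹⁷ species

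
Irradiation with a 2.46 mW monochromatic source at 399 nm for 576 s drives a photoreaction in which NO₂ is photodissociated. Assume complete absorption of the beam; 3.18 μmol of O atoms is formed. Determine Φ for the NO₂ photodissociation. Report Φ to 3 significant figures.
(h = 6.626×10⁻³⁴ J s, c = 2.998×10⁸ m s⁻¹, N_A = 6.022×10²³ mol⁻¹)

Product: 3.18 μmol = 3.18×10⁻⁶ mol.
Photon energy at 399 nm: hc/λ = (6.626×10⁻³⁴)(2.998×10⁸)/(399×10⁻⁹) = 4.979×10⁻¹⁹ J.
Energy delivered: (2.46 mW)(576 s) = 1.417 J.
Photons incident: 1.417 / 4.979×10⁻¹⁹ = 2.846×10¹⁸, i.e. 2.846×10¹⁸/6.022×10²³ = 4.726×10⁻⁶ mol.
Φ = 3.18×10⁻⁶ mol / 4.726×10⁻⁶ mol photons = 0.673.

Φ = 0.673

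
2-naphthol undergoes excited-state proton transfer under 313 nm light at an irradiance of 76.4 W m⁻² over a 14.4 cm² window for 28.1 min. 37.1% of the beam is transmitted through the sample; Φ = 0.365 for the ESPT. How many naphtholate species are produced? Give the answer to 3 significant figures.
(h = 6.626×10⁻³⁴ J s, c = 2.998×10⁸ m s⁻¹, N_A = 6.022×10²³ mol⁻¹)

6.71×10¹⁹ species

Photon energy at 313 nm: hc/λ = (6.626×10⁻³⁴)(2.998×10⁸)/(313×10⁻⁹) = 6.347×10⁻¹⁹ J.
Energy delivered: (76.4 W m⁻²)(14.4×10⁻⁴ m²)(1686 s) = 185.5 J.
Photons incident: 185.5 / 6.347×10⁻¹⁹ = 2.923×10²⁰, i.e. 2.923×10²⁰/6.022×10²³ = 4.854×10⁻⁴ mol.
Fraction absorbed: 1 − 37.1/100 = 0.6290.
Photons absorbed: 0.6290 × 4.854×10⁻⁴ = 3.053×10⁻⁴ mol.
Product: Φ × n_abs = 0.365 × 3.053×10⁻⁴ = 1.114×10⁻⁴ mol.
As a count: 1.114×10⁻⁴ × 6.022×10²³ = 6.71×10¹⁹.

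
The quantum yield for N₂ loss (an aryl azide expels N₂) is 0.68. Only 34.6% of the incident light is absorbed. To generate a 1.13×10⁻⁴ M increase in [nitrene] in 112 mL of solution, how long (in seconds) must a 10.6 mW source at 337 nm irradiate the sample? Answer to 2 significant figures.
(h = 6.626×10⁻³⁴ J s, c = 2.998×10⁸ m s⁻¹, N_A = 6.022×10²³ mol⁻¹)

Product: (1.13×10⁻⁴ M)(0.112 L) = 1.266×10⁻⁵ mol.
Photons that must be absorbed: 1.266×10⁻⁵ / 0.68 = 1.862×10⁻⁵ mol.
Incident photons needed: 1.862×10⁻⁵ / 0.346 = 5.382×10⁻⁵ mol.
Photon energy: hc/λ = 5.895×10⁻¹⁹ J; per mole, 3.550×10⁵ J mol⁻¹.
Energy required: 5.382×10⁻⁵ × 3.550×10⁵ = 19.11 J.
Time: 19.11 J / 0.0106 W = 1800 s.

t ≈ 1800 s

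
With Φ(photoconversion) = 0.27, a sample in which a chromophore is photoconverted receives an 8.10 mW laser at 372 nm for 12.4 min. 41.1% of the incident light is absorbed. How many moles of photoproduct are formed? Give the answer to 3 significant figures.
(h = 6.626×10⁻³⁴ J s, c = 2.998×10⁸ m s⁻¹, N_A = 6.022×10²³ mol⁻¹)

Photon energy at 372 nm: hc/λ = (6.626×10⁻³⁴)(2.998×10⁸)/(372×10⁻⁹) = 5.340×10⁻¹⁹ J.
Energy delivered: (8.10 mW)(744 s) = 6.026 J.
Photons incident: 6.026 / 5.340×10⁻¹⁹ = 1.128×10¹⁹, i.e. 1.128×10¹⁹/6.022×10²³ = 1.873×10⁻⁵ mol.
Photons absorbed: 0.411 × 1.873×10⁻⁵ = 7.698×10⁻⁶ mol.
Product: Φ × n_abs = 0.27 × 7.698×10⁻⁶ = 2.078×10⁻⁶ mol.

2.08×10⁻⁶ mol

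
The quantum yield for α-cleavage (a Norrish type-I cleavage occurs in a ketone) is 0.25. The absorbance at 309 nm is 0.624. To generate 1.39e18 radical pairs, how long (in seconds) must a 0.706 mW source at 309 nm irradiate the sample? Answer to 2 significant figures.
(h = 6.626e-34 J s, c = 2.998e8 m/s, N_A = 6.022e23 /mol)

t ≈ 6600 s

Product: 1.39e18 / 6.022e23 = 2.308e-6 mol.
Photons that must be absorbed: 2.308e-6 / 0.25 = 9.232e-6 mol.
Fraction absorbed: 1 − 10^(−0.624) = 0.7623.
Incident photons needed: 9.232e-6 / 0.7623 = 1.211e-5 mol.
Photon energy: hc/λ = 6.429e-19 J; per mole, 3.872e5 J mol⁻¹.
Energy required: 1.211e-5 × 3.872e5 = 4.689 J.
Time: 4.689 J / 0.000706 W = 6600 s.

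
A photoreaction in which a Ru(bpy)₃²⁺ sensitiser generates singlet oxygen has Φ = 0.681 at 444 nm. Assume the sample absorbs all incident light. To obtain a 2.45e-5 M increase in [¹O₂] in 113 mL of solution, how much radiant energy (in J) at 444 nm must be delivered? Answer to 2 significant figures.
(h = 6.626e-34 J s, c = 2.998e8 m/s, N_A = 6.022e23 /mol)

1.1 J

Product: (2.45e-5 M)(0.113 L) = 2.769e-6 mol.
Photons that must be absorbed: 2.769e-6 / 0.681 = 4.066e-6 mol.
Photon energy: hc/λ = 4.474e-19 J; per mole, 2.694e5 J mol⁻¹.
Energy required: 4.066e-6 × 2.694e5 = 1.1 J.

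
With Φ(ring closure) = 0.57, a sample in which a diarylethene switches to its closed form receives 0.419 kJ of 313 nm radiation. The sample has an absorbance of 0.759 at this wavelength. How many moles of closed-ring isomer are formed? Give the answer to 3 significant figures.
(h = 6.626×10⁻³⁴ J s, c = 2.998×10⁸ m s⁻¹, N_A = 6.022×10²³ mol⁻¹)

Photon energy at 313 nm: hc/λ = (6.626×10⁻³⁴)(2.998×10⁸)/(313×10⁻⁹) = 6.347×10⁻¹⁹ J.
Incident energy: 0.419 kJ = 419 J.
Photons incident: 419 / 6.347×10⁻¹⁹ = 6.602×10²⁰, i.e. 6.602×10²⁰/6.022×10²³ = 0.001096 mol.
Fraction absorbed: 1 − 10^(−0.759) = 0.8258.
Photons absorbed: 0.8258 × 0.001096 = 9.051×10⁻⁴ mol.
Product: Φ × n_abs = 0.57 × 9.051×10⁻⁴ = 5.159×10⁻⁴ mol.

5.16×10⁻⁴ mol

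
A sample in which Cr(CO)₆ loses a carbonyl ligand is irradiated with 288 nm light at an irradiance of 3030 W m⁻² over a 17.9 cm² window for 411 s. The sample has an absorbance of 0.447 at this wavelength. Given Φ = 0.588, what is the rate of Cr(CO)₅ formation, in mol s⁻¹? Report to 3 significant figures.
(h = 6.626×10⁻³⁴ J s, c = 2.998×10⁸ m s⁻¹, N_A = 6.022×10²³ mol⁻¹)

Photon energy at 288 nm: hc/λ = (6.626×10⁻³⁴)(2.998×10⁸)/(288×10⁻⁹) = 6.897×10⁻¹⁹ J.
Energy delivered: (3030 W m⁻²)(17.9×10⁻⁴ m²)(411 s) = 2229 J.
Photons incident: 2229 / 6.897×10⁻¹⁹ = 3.232×10²¹, i.e. 3.232×10²¹/6.022×10²³ = 0.005367 mol.
Fraction absorbed: 1 − 10^(−0.447) = 0.6427.
Photons absorbed: 0.6427 × 0.005367 = 0.003449 mol.
Product formed: 0.588 × 0.003449 = 0.002028 mol.
Rate: 0.002028 / 411 s = 4.93×10⁻⁶ mol s⁻¹.

4.93×10⁻⁶ mol s⁻¹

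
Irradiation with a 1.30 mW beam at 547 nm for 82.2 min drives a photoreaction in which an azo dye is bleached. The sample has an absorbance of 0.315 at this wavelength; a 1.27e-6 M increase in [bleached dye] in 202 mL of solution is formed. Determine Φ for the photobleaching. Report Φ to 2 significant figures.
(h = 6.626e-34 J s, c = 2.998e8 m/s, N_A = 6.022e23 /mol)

Product: (1.27e-6 M)(0.202 L) = 2.565e-7 mol.
Photon energy at 547 nm: hc/λ = (6.626e-34)(2.998e8)/(547e-9) = 3.632e-19 J.
Energy delivered: (1.30 mW)(4932 s) = 6.412 J.
Photons incident: 6.412 / 3.632e-19 = 1.765e19, i.e. 1.765e19/6.022e23 = 2.931e-5 mol.
Fraction absorbed: 1 − 10^(−0.315) = 0.5158.
Photons absorbed: 0.5158 × 2.931e-5 = 1.512e-5 mol.
Φ = 2.565e-7 mol / 1.512e-5 mol photons = 0.017.

Φ = 0.017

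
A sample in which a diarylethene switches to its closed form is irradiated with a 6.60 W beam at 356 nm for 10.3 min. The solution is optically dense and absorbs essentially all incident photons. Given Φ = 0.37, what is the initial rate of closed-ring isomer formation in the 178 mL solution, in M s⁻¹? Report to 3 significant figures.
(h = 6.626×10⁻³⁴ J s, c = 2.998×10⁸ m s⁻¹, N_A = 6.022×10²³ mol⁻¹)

Photon energy at 356 nm: hc/λ = (6.626×10⁻³⁴)(2.998×10⁸)/(356×10⁻⁹) = 5.580×10⁻¹⁹ J.
Energy delivered: (6.60 W)(618 s) = 4079 J.
Photons incident: 4079 / 5.580×10⁻¹⁹ = 7.310×10²¹, i.e. 7.310×10²¹/6.022×10²³ = 0.01214 mol.
Product formed: 0.37 × 0.01214 = 0.004492 mol.
Rate: 0.004492 mol / (618 s × 0.178 L) = 4.08×10⁻⁵ M s⁻¹.

4.08×10⁻⁵ M s⁻¹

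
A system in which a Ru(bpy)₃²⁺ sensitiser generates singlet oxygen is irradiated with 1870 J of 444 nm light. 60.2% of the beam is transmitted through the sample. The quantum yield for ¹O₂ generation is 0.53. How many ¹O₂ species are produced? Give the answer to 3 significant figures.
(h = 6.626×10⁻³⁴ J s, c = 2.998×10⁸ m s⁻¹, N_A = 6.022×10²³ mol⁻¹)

8.82×10²⁰ species

Photon energy at 444 nm: hc/λ = (6.626×10⁻³⁴)(2.998×10⁸)/(444×10⁻⁹) = 4.474×10⁻¹⁹ J.
Photons incident: 1870 / 4.474×10⁻¹⁹ = 4.180×10²¹, i.e. 4.180×10²¹/6.022×10²³ = 0.006941 mol.
Fraction absorbed: 1 − 60.2/100 = 0.3980.
Photons absorbed: 0.3980 × 0.006941 = 0.002763 mol.
Product: Φ × n_abs = 0.53 × 0.002763 = 0.001464 mol.
As a count: 0.001464 × 6.022×10²³ = 8.82×10²⁰.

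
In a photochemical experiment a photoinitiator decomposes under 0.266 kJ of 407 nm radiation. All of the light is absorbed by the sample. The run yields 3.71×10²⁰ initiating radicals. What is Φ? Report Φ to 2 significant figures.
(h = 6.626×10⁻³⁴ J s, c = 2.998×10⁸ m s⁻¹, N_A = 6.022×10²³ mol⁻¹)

Product: 3.71×10²⁰ / 6.022×10²³ = 6.161×10⁻⁴ mol.
Photon energy at 407 nm: hc/λ = (6.626×10⁻³⁴)(2.998×10⁸)/(407×10⁻⁹) = 4.881×10⁻¹⁹ J.
Incident energy: 0.266 kJ = 266 J.
Photons incident: 266 / 4.881×10⁻¹⁹ = 5.450×10²⁰, i.e. 5.450×10²⁰/6.022×10²³ = 9.050×10⁻⁴ mol.
Φ = 6.161×10⁻⁴ mol / 9.050×10⁻⁴ mol photons = 0.68.

Φ = 0.68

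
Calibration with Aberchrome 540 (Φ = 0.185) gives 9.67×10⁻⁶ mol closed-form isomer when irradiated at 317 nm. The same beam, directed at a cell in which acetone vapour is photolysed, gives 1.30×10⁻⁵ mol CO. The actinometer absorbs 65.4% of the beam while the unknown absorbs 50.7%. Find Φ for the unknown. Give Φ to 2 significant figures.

Φ = 0.32

Photons absorbed by the actinometer: 9.67×10⁻⁶ / 0.185 = 5.227×10⁻⁵ mol.
Incident flux: 5.227×10⁻⁵ / 0.654 = 7.992×10⁻⁵ einstein.
Absorbed by unknown: 0.507 × 7.992×10⁻⁵ = 4.052×10⁻⁵ mol.
Φ(unknown) = 1.30×10⁻⁵ / 4.052×10⁻⁵ = 0.32.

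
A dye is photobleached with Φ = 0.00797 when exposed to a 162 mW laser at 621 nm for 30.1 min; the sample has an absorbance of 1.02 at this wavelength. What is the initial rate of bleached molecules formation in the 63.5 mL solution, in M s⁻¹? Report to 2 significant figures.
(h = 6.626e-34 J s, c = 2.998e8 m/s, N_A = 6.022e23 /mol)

Photon energy at 621 nm: hc/λ = (6.626e-34)(2.998e8)/(621e-9) = 3.199e-19 J.
Energy delivered: (162 mW)(1806 s) = 292.6 J.
Photons incident: 292.6 / 3.199e-19 = 9.147e20, i.e. 9.147e20/6.022e23 = 0.001519 mol.
Fraction absorbed: 1 − 10^(−1.02) = 0.9045.
Photons absorbed: 0.9045 × 0.001519 = 0.001374 mol.
Product formed: 0.00797 × 0.001374 = 1.095e-5 mol.
Rate: 1.095e-5 mol / (1806 s × 0.0635 L) = 9.5e-8 M s⁻¹.

9.5e-8 M s⁻¹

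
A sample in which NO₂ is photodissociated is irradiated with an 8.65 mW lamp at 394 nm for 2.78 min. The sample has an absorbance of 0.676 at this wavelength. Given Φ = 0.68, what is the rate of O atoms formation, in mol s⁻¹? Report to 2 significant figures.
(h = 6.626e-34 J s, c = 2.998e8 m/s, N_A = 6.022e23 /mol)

Photon energy at 394 nm: hc/λ = (6.626e-34)(2.998e8)/(394e-9) = 5.042e-19 J.
Energy delivered: (8.65 mW)(166.8 s) = 1.443 J.
Photons incident: 1.443 / 5.042e-19 = 2.862e18, i.e. 2.862e18/6.022e23 = 4.753e-6 mol.
Fraction absorbed: 1 − 10^(−0.676) = 0.7891.
Photons absorbed: 0.7891 × 4.753e-6 = 3.751e-6 mol.
Product formed: 0.68 × 3.751e-6 = 2.551e-6 mol.
Rate: 2.551e-6 / 166.8 s = 1.5e-8 mol s⁻¹.

1.5e-8 mol s⁻¹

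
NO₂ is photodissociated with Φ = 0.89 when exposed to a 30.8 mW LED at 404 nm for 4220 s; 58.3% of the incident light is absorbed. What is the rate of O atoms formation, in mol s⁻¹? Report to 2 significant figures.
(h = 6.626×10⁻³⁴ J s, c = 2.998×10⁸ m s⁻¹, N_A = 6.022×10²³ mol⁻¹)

5.4×10⁻⁸ mol s⁻¹

Photon energy at 404 nm: hc/λ = (6.626×10⁻³⁴)(2.998×10⁸)/(404×10⁻⁹) = 4.917×10⁻¹⁹ J.
Energy delivered: (30.8 mW)(4220 s) = 130.0 J.
Photons incident: 130.0 / 4.917×10⁻¹⁹ = 2.644×10²⁰, i.e. 2.644×10²⁰/6.022×10²³ = 4.391×10⁻⁴ mol.
Photons absorbed: 0.583 × 4.391×10⁻⁴ = 2.560×10⁻⁴ mol.
Product formed: 0.89 × 2.560×10⁻⁴ = 2.278×10⁻⁴ mol.
Rate: 2.278×10⁻⁴ / 4220 s = 5.4×10⁻⁸ mol s⁻¹.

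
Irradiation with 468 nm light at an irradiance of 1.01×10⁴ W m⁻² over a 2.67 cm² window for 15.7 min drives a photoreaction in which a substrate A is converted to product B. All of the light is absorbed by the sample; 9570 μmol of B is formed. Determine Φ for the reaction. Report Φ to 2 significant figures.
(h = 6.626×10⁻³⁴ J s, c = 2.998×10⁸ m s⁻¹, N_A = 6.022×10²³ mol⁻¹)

Product: 9570 μmol = 0.00957 mol.
Photon energy at 468 nm: hc/λ = (6.626×10⁻³⁴)(2.998×10⁸)/(468×10⁻⁹) = 4.245×10⁻¹⁹ J.
Energy delivered: (1.01×10⁴ W m⁻²)(2.67×10⁻⁴ m²)(942 s) = 2540 J.
Photons incident: 2540 / 4.245×10⁻¹⁹ = 5.984×10²¹, i.e. 5.984×10²¹/6.022×10²³ = 0.009937 mol.
Φ = 0.00957 mol / 0.009937 mol photons = 0.96.

Φ = 0.96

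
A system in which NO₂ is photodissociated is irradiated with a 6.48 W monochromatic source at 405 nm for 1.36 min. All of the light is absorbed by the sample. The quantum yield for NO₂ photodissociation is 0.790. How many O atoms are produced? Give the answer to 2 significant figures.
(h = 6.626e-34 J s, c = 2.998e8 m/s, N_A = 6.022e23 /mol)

Photon energy at 405 nm: hc/λ = (6.626e-34)(2.998e8)/(405e-9) = 4.905e-19 J.
Energy delivered: (6.48 W)(81.6 s) = 528.8 J.
Photons incident: 528.8 / 4.905e-19 = 1.078e21, i.e. 1.078e21/6.022e23 = 0.001790 mol.
Product: Φ × n_abs = 0.790 × 0.001790 = 0.001414 mol.
As a count: 0.001414 × 6.022e23 = 8.5e20.

8.5e20 atoms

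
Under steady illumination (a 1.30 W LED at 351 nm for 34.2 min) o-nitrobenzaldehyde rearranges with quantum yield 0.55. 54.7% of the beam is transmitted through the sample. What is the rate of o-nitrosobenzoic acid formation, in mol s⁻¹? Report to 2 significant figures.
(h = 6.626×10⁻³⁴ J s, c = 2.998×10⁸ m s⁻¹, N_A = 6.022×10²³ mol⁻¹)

9.5×10⁻⁷ mol s⁻¹

Photon energy at 351 nm: hc/λ = (6.626×10⁻³⁴)(2.998×10⁸)/(351×10⁻⁹) = 5.659×10⁻¹⁹ J.
Energy delivered: (1.30 W)(2052 s) = 2668 J.
Photons incident: 2668 / 5.659×10⁻¹⁹ = 4.715×10²¹, i.e. 4.715×10²¹/6.022×10²³ = 0.007830 mol.
Fraction absorbed: 1 − 54.7/100 = 0.4530.
Photons absorbed: 0.4530 × 0.007830 = 0.003547 mol.
Product formed: 0.55 × 0.003547 = 0.001951 mol.
Rate: 0.001951 / 2052 s = 9.5×10⁻⁷ mol s⁻¹.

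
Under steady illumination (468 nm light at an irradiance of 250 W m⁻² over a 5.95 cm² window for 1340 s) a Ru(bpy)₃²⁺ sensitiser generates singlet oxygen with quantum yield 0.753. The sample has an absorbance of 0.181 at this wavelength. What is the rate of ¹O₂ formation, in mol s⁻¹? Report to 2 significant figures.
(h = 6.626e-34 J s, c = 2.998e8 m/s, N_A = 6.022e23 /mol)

Photon energy at 468 nm: hc/λ = (6.626e-34)(2.998e8)/(468e-9) = 4.245e-19 J.
Energy delivered: (250 W m⁻²)(5.95e-4 m²)(1340 s) = 199.3 J.
Photons incident: 199.3 / 4.245e-19 = 4.695e20, i.e. 4.695e20/6.022e23 = 7.796e-4 mol.
Fraction absorbed: 1 − 10^(−0.181) = 0.3408.
Photons absorbed: 0.3408 × 7.796e-4 = 2.657e-4 mol.
Product formed: 0.753 × 2.657e-4 = 2.001e-4 mol.
Rate: 2.001e-4 / 1340 s = 1.5e-7 mol s⁻¹.

1.5e-7 mol s⁻¹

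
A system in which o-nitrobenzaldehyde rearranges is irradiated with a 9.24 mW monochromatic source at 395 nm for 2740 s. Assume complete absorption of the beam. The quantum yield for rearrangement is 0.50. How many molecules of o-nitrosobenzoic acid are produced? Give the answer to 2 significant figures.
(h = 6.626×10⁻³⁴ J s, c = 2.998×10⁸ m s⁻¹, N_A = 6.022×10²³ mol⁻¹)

Photon energy at 395 nm: hc/λ = (6.626×10⁻³⁴)(2.998×10⁸)/(395×10⁻⁹) = 5.029×10⁻¹⁹ J.
Energy delivered: (9.24 mW)(2740 s) = 25.32 J.
Photons incident: 25.32 / 5.029×10⁻¹⁹ = 5.035×10¹⁹, i.e. 5.035×10¹⁹/6.022×10²³ = 8.361×10⁻⁵ mol.
Product: Φ × n_abs = 0.50 × 8.361×10⁻⁵ = 4.181×10⁻⁵ mol.
As a count: 4.181×10⁻⁵ × 6.022×10²³ = 2.5×10¹⁹.

2.5×10¹⁹ molecules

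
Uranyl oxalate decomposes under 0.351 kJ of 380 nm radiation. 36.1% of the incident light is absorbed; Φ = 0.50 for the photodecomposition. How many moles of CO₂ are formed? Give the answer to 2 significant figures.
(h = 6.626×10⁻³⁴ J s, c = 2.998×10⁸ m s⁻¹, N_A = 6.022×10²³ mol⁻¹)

2.0×10⁻⁴ mol

Photon energy at 380 nm: hc/λ = (6.626×10⁻³⁴)(2.998×10⁸)/(380×10⁻⁹) = 5.228×10⁻¹⁹ J.
Incident energy: 0.351 kJ = 351 J.
Photons incident: 351 / 5.228×10⁻¹⁹ = 6.714×10²⁰, i.e. 6.714×10²⁰/6.022×10²³ = 0.001115 mol.
Photons absorbed: 0.361 × 0.001115 = 4.025×10⁻⁴ mol.
Product: Φ × n_abs = 0.50 × 4.025×10⁻⁴ = 2.013×10⁻⁴ mol.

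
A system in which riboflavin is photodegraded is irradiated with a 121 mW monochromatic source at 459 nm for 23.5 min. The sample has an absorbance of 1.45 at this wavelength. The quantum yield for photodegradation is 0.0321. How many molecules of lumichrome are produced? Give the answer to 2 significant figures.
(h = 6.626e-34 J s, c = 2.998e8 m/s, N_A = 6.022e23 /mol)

1.2e19 molecules

Photon energy at 459 nm: hc/λ = (6.626e-34)(2.998e8)/(459e-9) = 4.328e-19 J.
Energy delivered: (121 mW)(1410 s) = 170.6 J.
Photons incident: 170.6 / 4.328e-19 = 3.942e20, i.e. 3.942e20/6.022e23 = 6.546e-4 mol.
Fraction absorbed: 1 − 10^(−1.45) = 0.9645.
Photons absorbed: 0.9645 × 6.546e-4 = 6.314e-4 mol.
Product: Φ × n_abs = 0.0321 × 6.314e-4 = 2.027e-5 mol.
As a count: 2.027e-5 × 6.022e23 = 1.2e19.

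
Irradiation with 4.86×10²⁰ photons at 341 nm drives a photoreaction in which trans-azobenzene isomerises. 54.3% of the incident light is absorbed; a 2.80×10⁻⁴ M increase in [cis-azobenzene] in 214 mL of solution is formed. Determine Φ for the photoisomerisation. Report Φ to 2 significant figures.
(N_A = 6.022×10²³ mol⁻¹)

Φ = 0.14

Product: (2.80×10⁻⁴ M)(0.214 L) = 5.992×10⁻⁵ mol.
Moles of photons: 4.86×10²⁰ / 6.022×10²³ = 8.070×10⁻⁴ mol.
Photons absorbed: 0.543 × 8.070×10⁻⁴ = 4.382×10⁻⁴ mol.
Φ = 5.992×10⁻⁵ mol / 4.382×10⁻⁴ mol photons = 0.14.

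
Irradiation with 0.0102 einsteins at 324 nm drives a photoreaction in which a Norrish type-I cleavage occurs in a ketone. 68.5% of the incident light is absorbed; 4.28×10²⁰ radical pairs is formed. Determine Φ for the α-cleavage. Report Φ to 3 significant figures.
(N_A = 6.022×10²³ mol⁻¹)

Product: 4.28×10²⁰ / 6.022×10²³ = 7.107×10⁻⁴ mol.
Photons absorbed: 0.685 × 0.0102 = 0.006987 mol.
Φ = 7.107×10⁻⁴ mol / 0.006987 mol photons = 0.102.

Φ = 0.102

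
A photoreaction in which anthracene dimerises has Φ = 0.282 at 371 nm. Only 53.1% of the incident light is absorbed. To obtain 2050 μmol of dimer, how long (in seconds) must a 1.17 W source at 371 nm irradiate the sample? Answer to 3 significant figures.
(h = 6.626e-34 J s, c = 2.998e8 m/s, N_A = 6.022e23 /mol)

Product: 2050 μmol = 0.00205 mol.
Photons that must be absorbed: 0.00205 / 0.282 = 0.007270 mol.
Incident photons needed: 0.007270 / 0.531 = 0.01369 mol.
Photon energy: hc/λ = 5.354e-19 J; per mole, 3.224e5 J mol⁻¹.
Energy required: 0.01369 × 3.224e5 = 4414 J.
Time: 4414 J / 1.17 W = 3770 s.

t ≈ 3770 s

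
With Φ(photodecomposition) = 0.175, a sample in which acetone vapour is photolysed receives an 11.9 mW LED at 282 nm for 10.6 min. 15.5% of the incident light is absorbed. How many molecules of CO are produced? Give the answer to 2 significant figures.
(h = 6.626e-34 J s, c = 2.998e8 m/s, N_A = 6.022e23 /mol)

2.9e17 molecules

Photon energy at 282 nm: hc/λ = (6.626e-34)(2.998e8)/(282e-9) = 7.044e-19 J.
Energy delivered: (11.9 mW)(636 s) = 7.568 J.
Photons incident: 7.568 / 7.044e-19 = 1.074e19, i.e. 1.074e19/6.022e23 = 1.783e-5 mol.
Photons absorbed: 0.155 × 1.783e-5 = 2.764e-6 mol.
Product: Φ × n_abs = 0.175 × 2.764e-6 = 4.837e-7 mol.
As a count: 4.837e-7 × 6.022e23 = 2.9e17.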